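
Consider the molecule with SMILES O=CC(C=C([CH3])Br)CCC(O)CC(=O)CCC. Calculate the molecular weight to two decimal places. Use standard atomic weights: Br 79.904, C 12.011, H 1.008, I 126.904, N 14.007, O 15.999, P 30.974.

First, the molecular formula is C13H21BrO3 (counting implicit H from valence).
  Br: 1 × 79.904 = 79.904
  C: 13 × 12.011 = 156.143
  H: 21 × 1.008 = 21.168
  O: 3 × 15.999 = 47.997
Sum: 1×79.904 + 13×12.011 + 21×1.008 + 3×15.999 = 305.212 → 305.21 g/mol.

305.21 g/mol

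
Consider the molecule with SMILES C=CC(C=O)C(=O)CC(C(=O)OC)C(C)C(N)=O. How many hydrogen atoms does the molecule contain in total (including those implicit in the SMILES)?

17

Walk through each heavy atom and fill implicit hydrogens from standard valence (C 4, N 3, O 2, S 2, halogen 1):
  atom 1: C, bond orders sum to 2 (valence 4) → 2 H
  atom 2: C, bond orders sum to 3 (valence 4) → 1 H
  atom 3: C, bond orders sum to 3 (valence 4) → 1 H
  atom 4: C, bond orders sum to 3 (valence 4) → 1 H
  atom 5: O, bond orders sum to 2 (valence 2) → 0 H
  atom 6: C, bond orders sum to 4 (valence 4) → 0 H
  atom 7: O, bond orders sum to 2 (valence 2) → 0 H
  atom 8: C, bond orders sum to 2 (valence 4) → 2 H
  atom 9: C, bond orders sum to 3 (valence 4) → 1 H
  atom 10: C, bond orders sum to 4 (valence 4) → 0 H
  atom 11: O, bond orders sum to 2 (valence 2) → 0 H
  atom 12: O, bond orders sum to 2 (valence 2) → 0 H
  atom 13: C, bond orders sum to 1 (valence 4) → 3 H
  atom 14: C, bond orders sum to 3 (valence 4) → 1 H
  atom 15: C, bond orders sum to 1 (valence 4) → 3 H
  atom 16: C, bond orders sum to 4 (valence 4) → 0 H
  atom 17: N, bond orders sum to 1 (valence 3) → 2 H
  atom 18: O, bond orders sum to 2 (valence 2) → 0 H
Total hydrogens: 17.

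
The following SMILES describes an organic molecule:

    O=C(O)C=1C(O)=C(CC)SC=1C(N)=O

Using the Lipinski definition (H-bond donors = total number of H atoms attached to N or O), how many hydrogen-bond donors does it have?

4

Donors: find every N or O and count the H atoms it carries.
  atom 1 (O): bond orders sum to 2 → 0 H
  atom 3 (O): bond orders sum to 1 → 1 H
  atom 6 (O): bond orders sum to 1 → 1 H
  atom 13 (N): bond orders sum to 1 → 2 H
  atom 14 (O): bond orders sum to 2 → 0 H
Lipinski HBD = 4.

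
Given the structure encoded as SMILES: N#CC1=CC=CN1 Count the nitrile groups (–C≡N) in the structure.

The nitrile motif appears at heavy-atom position 2 in the SMILES.
Nitrile count: 1.

1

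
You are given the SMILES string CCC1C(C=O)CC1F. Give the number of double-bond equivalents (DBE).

Molecular formula: C7H11FO.
DoU = (2C + 2 + N − H − X) / 2, where X is the halogen count and O/S are ignored.
    = (2·7 + 2 + 0 − 11 − 1) / 2 = 4 / 2 = 2.

2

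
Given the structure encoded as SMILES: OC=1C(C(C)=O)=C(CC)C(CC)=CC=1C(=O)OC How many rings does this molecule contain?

In SMILES, each pair of matching ring-closure digits denotes one ring-closing bond; the number of such bonds equals the number of independent rings.
Ring-closure bonds here: 1.

1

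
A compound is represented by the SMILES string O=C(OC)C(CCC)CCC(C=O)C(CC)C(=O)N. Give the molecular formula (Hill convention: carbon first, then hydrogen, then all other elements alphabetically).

C14H25NO4

Walk through each heavy atom and fill implicit hydrogens from standard valence (C 4, N 3, O 2, S 2, halogen 1):
  atom 1: O, bond orders sum to 2 (valence 2) → 0 H
  atom 2: C, bond orders sum to 4 (valence 4) → 0 H
  atom 3: O, bond orders sum to 2 (valence 2) → 0 H
  atom 4: C, bond orders sum to 1 (valence 4) → 3 H
  atom 5: C, bond orders sum to 3 (valence 4) → 1 H
  atom 6: C, bond orders sum to 2 (valence 4) → 2 H
  atom 7: C, bond orders sum to 2 (valence 4) → 2 H
  atom 8: C, bond orders sum to 1 (valence 4) → 3 H
  atom 9: C, bond orders sum to 2 (valence 4) → 2 H
  atom 10: C, bond orders sum to 2 (valence 4) → 2 H
  atom 11: C, bond orders sum to 3 (valence 4) → 1 H
  atom 12: C, bond orders sum to 3 (valence 4) → 1 H
  atom 13: O, bond orders sum to 2 (valence 2) → 0 H
  atom 14: C, bond orders sum to 3 (valence 4) → 1 H
  atom 15: C, bond orders sum to 2 (valence 4) → 2 H
  atom 16: C, bond orders sum to 1 (valence 4) → 3 H
  atom 17: C, bond orders sum to 4 (valence 4) → 0 H
  atom 18: O, bond orders sum to 2 (valence 2) → 0 H
  atom 19: N, bond orders sum to 1 (valence 3) → 2 H
Totals → C:14, H:25, N:1, O:4.
In Hill order: C14H25NO4.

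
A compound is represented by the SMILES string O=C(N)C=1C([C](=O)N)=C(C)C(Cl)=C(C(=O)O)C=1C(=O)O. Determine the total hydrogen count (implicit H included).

9

Walk through each heavy atom and fill implicit hydrogens from standard valence (C 4, N 3, O 2, S 2, halogen 1):
  atom 1: O, bond orders sum to 2 (valence 2) → 0 H
  atom 2: C, bond orders sum to 4 (valence 4) → 0 H
  atom 3: N, bond orders sum to 1 (valence 3) → 2 H
  atom 4: C, bond orders sum to 4 (valence 4) → 0 H
  atom 5: C, bond orders sum to 4 (valence 4) → 0 H
  atom 6: C with explicit H count 0
  atom 7: O, bond orders sum to 2 (valence 2) → 0 H
  atom 8: N, bond orders sum to 1 (valence 3) → 2 H
  atom 9: C, bond orders sum to 4 (valence 4) → 0 H
  atom 10: C, bond orders sum to 1 (valence 4) → 3 H
  atom 11: C, bond orders sum to 4 (valence 4) → 0 H
  atom 12: Cl (halogen, monovalent) → 0 H
  atom 13: C, bond orders sum to 4 (valence 4) → 0 H
  atom 14: C, bond orders sum to 4 (valence 4) → 0 H
  atom 15: O, bond orders sum to 2 (valence 2) → 0 H
  atom 16: O, bond orders sum to 1 (valence 2) → 1 H
  atom 17: C, bond orders sum to 4 (valence 4) → 0 H
  atom 18: C, bond orders sum to 4 (valence 4) → 0 H
  atom 19: O, bond orders sum to 2 (valence 2) → 0 H
  atom 20: O, bond orders sum to 1 (valence 2) → 1 H
Total hydrogens: 9.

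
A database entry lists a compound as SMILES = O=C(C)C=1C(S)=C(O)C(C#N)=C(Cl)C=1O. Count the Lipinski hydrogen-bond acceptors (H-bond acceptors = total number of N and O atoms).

4

N atoms: 1; O atoms: 3.
Lipinski HBA = 1 + 3 = 4.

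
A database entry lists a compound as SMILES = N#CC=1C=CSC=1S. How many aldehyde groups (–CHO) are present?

0

Scan the SMILES for the aldehyde motif — none present.
Groups that are present: 1 nitrile, 1 thiol.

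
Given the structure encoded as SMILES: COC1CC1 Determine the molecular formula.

C4H8O

Walk through each heavy atom and fill implicit hydrogens from standard valence (C 4, N 3, O 2, S 2, halogen 1):
  atom 1: C, bond orders sum to 1 (valence 4) → 3 H
  atom 2: O, bond orders sum to 2 (valence 2) → 0 H
  atom 3: C, bond orders sum to 3 (valence 4) → 1 H
  atom 4: C, bond orders sum to 2 (valence 4) → 2 H
  atom 5: C, bond orders sum to 2 (valence 4) → 2 H
Totals → C:4, H:8, O:1.
In Hill order: C4H8O.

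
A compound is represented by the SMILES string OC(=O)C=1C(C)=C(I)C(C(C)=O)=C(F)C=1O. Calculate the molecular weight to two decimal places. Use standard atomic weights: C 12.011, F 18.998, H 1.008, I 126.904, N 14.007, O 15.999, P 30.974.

338.07 g/mol

First, the molecular formula is C10H8FIO4 (counting implicit H from valence).
  C: 10 × 12.011 = 120.110
  F: 1 × 18.998 = 18.998
  H: 8 × 1.008 = 8.064
  I: 1 × 126.904 = 126.904
  O: 4 × 15.999 = 63.996
Sum: 10×12.011 + 1×18.998 + 8×1.008 + 1×126.904 + 4×15.999 = 338.072 → 338.07 g/mol.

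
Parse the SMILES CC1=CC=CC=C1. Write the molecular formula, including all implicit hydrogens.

C7H8

Walk through each heavy atom and fill implicit hydrogens from standard valence (C 4, N 3, O 2, S 2, halogen 1):
  atom 1: C, bond orders sum to 1 (valence 4) → 3 H
  atom 2: C, bond orders sum to 4 (valence 4) → 0 H
  atom 3: C, bond orders sum to 3 (valence 4) → 1 H
  atom 4: C, bond orders sum to 3 (valence 4) → 1 H
  atom 5: C, bond orders sum to 3 (valence 4) → 1 H
  atom 6: C, bond orders sum to 3 (valence 4) → 1 H
  atom 7: C, bond orders sum to 3 (valence 4) → 1 H
Totals → C:7, H:8.
In Hill order: C7H8.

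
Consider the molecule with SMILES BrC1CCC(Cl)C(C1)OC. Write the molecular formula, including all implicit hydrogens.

C7H12BrClO

Walk through each heavy atom and fill implicit hydrogens from standard valence (C 4, N 3, O 2, S 2, halogen 1):
  atom 1: Br (halogen, monovalent) → 0 H
  atom 2: C, bond orders sum to 3 (valence 4) → 1 H
  atom 3: C, bond orders sum to 2 (valence 4) → 2 H
  atom 4: C, bond orders sum to 2 (valence 4) → 2 H
  atom 5: C, bond orders sum to 3 (valence 4) → 1 H
  atom 6: Cl (halogen, monovalent) → 0 H
  atom 7: C, bond orders sum to 3 (valence 4) → 1 H
  atom 8: C, bond orders sum to 2 (valence 4) → 2 H
  atom 9: O, bond orders sum to 2 (valence 2) → 0 H
  atom 10: C, bond orders sum to 1 (valence 4) → 3 H
Totals → C:7, H:12, Br:1, Cl:1, O:1.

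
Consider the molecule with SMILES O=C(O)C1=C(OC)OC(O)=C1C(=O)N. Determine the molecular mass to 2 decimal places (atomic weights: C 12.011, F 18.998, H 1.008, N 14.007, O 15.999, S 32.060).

201.13 g/mol

First, the molecular formula is C7H7NO6 (counting implicit H from valence).
  C: 7 × 12.011 = 84.077
  H: 7 × 1.008 = 7.056
  N: 1 × 14.007 = 14.007
  O: 6 × 15.999 = 95.994
Sum: 7×12.011 + 7×1.008 + 1×14.007 + 6×15.999 = 201.134 → 201.13 g/mol.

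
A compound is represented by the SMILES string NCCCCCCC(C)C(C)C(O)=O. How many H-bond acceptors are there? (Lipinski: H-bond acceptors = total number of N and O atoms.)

3

N atoms: 1; O atoms: 2.
Lipinski HBA = 1 + 2 = 3.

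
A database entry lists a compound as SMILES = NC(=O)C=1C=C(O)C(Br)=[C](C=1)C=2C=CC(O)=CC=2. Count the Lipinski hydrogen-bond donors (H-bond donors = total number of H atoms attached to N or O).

4

Donors: find every N or O and count the H atoms it carries.
  atom 1 (N): bond orders sum to 1 → 2 H
  atom 3 (O): bond orders sum to 2 → 0 H
  atom 7 (O): bond orders sum to 1 → 1 H
  atom 16 (O): bond orders sum to 1 → 1 H
Lipinski HBD = 4.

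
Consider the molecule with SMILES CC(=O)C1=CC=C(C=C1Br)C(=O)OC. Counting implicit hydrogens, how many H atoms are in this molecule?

Walk through each heavy atom and fill implicit hydrogens from standard valence (C 4, N 3, O 2, S 2, halogen 1):
  atom 1: C, bond orders sum to 1 (valence 4) → 3 H
  atom 2: C, bond orders sum to 4 (valence 4) → 0 H
  atom 3: O, bond orders sum to 2 (valence 2) → 0 H
  atom 4: C, bond orders sum to 4 (valence 4) → 0 H
  atom 5: C, bond orders sum to 3 (valence 4) → 1 H
  atom 6: C, bond orders sum to 3 (valence 4) → 1 H
  atom 7: C, bond orders sum to 4 (valence 4) → 0 H
  atom 8: C, bond orders sum to 3 (valence 4) → 1 H
  atom 9: C, bond orders sum to 4 (valence 4) → 0 H
  atom 10: Br (halogen, monovalent) → 0 H
  atom 11: C, bond orders sum to 4 (valence 4) → 0 H
  atom 12: O, bond orders sum to 2 (valence 2) → 0 H
  atom 13: O, bond orders sum to 2 (valence 2) → 0 H
  atom 14: C, bond orders sum to 1 (valence 4) → 3 H
Total hydrogens: 9.

9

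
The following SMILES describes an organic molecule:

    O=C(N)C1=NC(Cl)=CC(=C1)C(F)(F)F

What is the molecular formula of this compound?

C7H4ClF3N2O

Walk through each heavy atom and fill implicit hydrogens from standard valence (C 4, N 3, O 2, S 2, halogen 1):
  atom 1: O, bond orders sum to 2 (valence 2) → 0 H
  atom 2: C, bond orders sum to 4 (valence 4) → 0 H
  atom 3: N, bond orders sum to 1 (valence 3) → 2 H
  atom 4: C, bond orders sum to 4 (valence 4) → 0 H
  atom 5: N, bond orders sum to 3 (valence 3) → 0 H
  atom 6: C, bond orders sum to 4 (valence 4) → 0 H
  atom 7: Cl (halogen, monovalent) → 0 H
  atom 8: C, bond orders sum to 3 (valence 4) → 1 H
  atom 9: C, bond orders sum to 4 (valence 4) → 0 H
  atom 10: C, bond orders sum to 3 (valence 4) → 1 H
  atom 11: C, bond orders sum to 4 (valence 4) → 0 H
  atom 12: F (halogen, monovalent) → 0 H
  atom 13: F (halogen, monovalent) → 0 H
  atom 14: F (halogen, monovalent) → 0 H
Totals → C:7, H:4, Cl:1, F:3, N:2, O:1.
In Hill order: C7H4ClF3N2O.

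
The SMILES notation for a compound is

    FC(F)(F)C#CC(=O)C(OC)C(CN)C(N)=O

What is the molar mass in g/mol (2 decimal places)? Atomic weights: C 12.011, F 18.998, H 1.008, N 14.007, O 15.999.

252.19 g/mol

First, the molecular formula is C9H11F3N2O3 (counting implicit H from valence).
  C: 9 × 12.011 = 108.099
  F: 3 × 18.998 = 56.994
  H: 11 × 1.008 = 11.088
  N: 2 × 14.007 = 28.014
  O: 3 × 15.999 = 47.997
Sum: 9×12.011 + 3×18.998 + 11×1.008 + 2×14.007 + 3×15.999 = 252.192 → 252.19 g/mol.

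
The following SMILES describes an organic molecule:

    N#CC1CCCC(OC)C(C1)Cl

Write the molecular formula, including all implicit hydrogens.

C9H14ClNO

Walk through each heavy atom and fill implicit hydrogens from standard valence (C 4, N 3, O 2, S 2, halogen 1):
  atom 1: N, bond orders sum to 3 (valence 3) → 0 H
  atom 2: C, bond orders sum to 4 (valence 4) → 0 H
  atom 3: C, bond orders sum to 3 (valence 4) → 1 H
  atom 4: C, bond orders sum to 2 (valence 4) → 2 H
  atom 5: C, bond orders sum to 2 (valence 4) → 2 H
  atom 6: C, bond orders sum to 2 (valence 4) → 2 H
  atom 7: C, bond orders sum to 3 (valence 4) → 1 H
  atom 8: O, bond orders sum to 2 (valence 2) → 0 H
  atom 9: C, bond orders sum to 1 (valence 4) → 3 H
  atom 10: C, bond orders sum to 3 (valence 4) → 1 H
  atom 11: C, bond orders sum to 2 (valence 4) → 2 H
  atom 12: Cl (halogen, monovalent) → 0 H
Totals → C:9, H:14, Cl:1, N:1, O:1.
In Hill order: C9H14ClNO.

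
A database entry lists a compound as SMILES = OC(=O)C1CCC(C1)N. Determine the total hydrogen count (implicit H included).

Walk through each heavy atom and fill implicit hydrogens from standard valence (C 4, N 3, O 2, S 2, halogen 1):
  atom 1: O, bond orders sum to 1 (valence 2) → 1 H
  atom 2: C, bond orders sum to 4 (valence 4) → 0 H
  atom 3: O, bond orders sum to 2 (valence 2) → 0 H
  atom 4: C, bond orders sum to 3 (valence 4) → 1 H
  atom 5: C, bond orders sum to 2 (valence 4) → 2 H
  atom 6: C, bond orders sum to 2 (valence 4) → 2 H
  atom 7: C, bond orders sum to 3 (valence 4) → 1 H
  atom 8: C, bond orders sum to 2 (valence 4) → 2 H
  atom 9: N, bond orders sum to 1 (valence 3) → 2 H
Total hydrogens: 11.

11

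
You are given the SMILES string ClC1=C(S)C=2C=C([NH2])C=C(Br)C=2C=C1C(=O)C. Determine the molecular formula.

C12H9BrClNOS

Walk through each heavy atom and fill implicit hydrogens from standard valence (C 4, N 3, O 2, S 2, halogen 1):
  atom 1: Cl (halogen, monovalent) → 0 H
  atom 2: C, bond orders sum to 4 (valence 4) → 0 H
  atom 3: C, bond orders sum to 4 (valence 4) → 0 H
  atom 4: S, bond orders sum to 1 (valence 2) → 1 H
  atom 5: C, bond orders sum to 4 (valence 4) → 0 H
  atom 6: C, bond orders sum to 3 (valence 4) → 1 H
  atom 7: C, bond orders sum to 4 (valence 4) → 0 H
  atom 8: N with explicit H count 2
  atom 9: C, bond orders sum to 3 (valence 4) → 1 H
  atom 10: C, bond orders sum to 4 (valence 4) → 0 H
  atom 11: Br (halogen, monovalent) → 0 H
  atom 12: C, bond orders sum to 4 (valence 4) → 0 H
  atom 13: C, bond orders sum to 3 (valence 4) → 1 H
  atom 14: C, bond orders sum to 4 (valence 4) → 0 H
  atom 15: C, bond orders sum to 4 (valence 4) → 0 H
  atom 16: O, bond orders sum to 2 (valence 2) → 0 H
  atom 17: C, bond orders sum to 1 (valence 4) → 3 H
Totals → C:12, H:9, Br:1, Cl:1, N:1, O:1, S:1.
In Hill order: C12H9BrClNOS.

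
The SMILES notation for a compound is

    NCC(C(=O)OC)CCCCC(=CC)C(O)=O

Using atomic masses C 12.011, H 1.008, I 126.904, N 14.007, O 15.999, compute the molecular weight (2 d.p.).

243.30 g/mol

First, the molecular formula is C12H21NO4 (counting implicit H from valence).
  C: 12 × 12.011 = 144.132
  H: 21 × 1.008 = 21.168
  N: 1 × 14.007 = 14.007
  O: 4 × 15.999 = 63.996
Sum: 12×12.011 + 21×1.008 + 1×14.007 + 4×15.999 = 243.303 → 243.30 g/mol.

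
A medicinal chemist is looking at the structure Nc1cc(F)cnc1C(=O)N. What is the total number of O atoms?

1

Scan the SMILES for O atoms (remember two-letter symbols like Cl and Br are single atoms).
Oxygen count: 1.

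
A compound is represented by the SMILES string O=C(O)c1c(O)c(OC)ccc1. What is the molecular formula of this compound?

C8H8O4

Walk through each heavy atom and fill implicit hydrogens from standard valence (C 4, N 3, O 2, S 2, halogen 1); for lowercase aromatic atoms, an aromatic c carries 1 H when it has two neighbours and 0 H with three, and aromatic n carries 0 H:
  atom 1: O, bond orders sum to 2 (valence 2) → 0 H
  atom 2: C, bond orders sum to 4 (valence 4) → 0 H
  atom 3: O, bond orders sum to 1 (valence 2) → 1 H
  atom 4: aromatic c, 3 neighbours → 0 H
  atom 5: aromatic c, 3 neighbours → 0 H
  atom 6: O, bond orders sum to 1 (valence 2) → 1 H
  atom 7: aromatic c, 3 neighbours → 0 H
  atom 8: O, bond orders sum to 2 (valence 2) → 0 H
  atom 9: C, bond orders sum to 1 (valence 4) → 3 H
  atom 10: aromatic c, 2 neighbours → 1 H
  atom 11: aromatic c, 2 neighbours → 1 H
  atom 12: aromatic c, 2 neighbours → 1 H
Totals → C:8, H:8, O:4.
In Hill order: C8H8O4.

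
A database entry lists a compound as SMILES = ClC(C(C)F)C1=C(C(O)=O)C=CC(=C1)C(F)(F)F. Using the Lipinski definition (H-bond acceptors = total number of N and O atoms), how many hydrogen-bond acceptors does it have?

2

N atoms: 0; O atoms: 2.
Lipinski HBA = 0 + 2 = 2.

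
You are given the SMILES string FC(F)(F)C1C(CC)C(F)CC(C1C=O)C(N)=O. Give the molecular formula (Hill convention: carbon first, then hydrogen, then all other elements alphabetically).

Walk through each heavy atom and fill implicit hydrogens from standard valence (C 4, N 3, O 2, S 2, halogen 1):
  atom 1: F (halogen, monovalent) → 0 H
  atom 2: C, bond orders sum to 4 (valence 4) → 0 H
  atom 3: F (halogen, monovalent) → 0 H
  atom 4: F (halogen, monovalent) → 0 H
  atom 5: C, bond orders sum to 3 (valence 4) → 1 H
  atom 6: C, bond orders sum to 3 (valence 4) → 1 H
  atom 7: C, bond orders sum to 2 (valence 4) → 2 H
  atom 8: C, bond orders sum to 1 (valence 4) → 3 H
  atom 9: C, bond orders sum to 3 (valence 4) → 1 H
  atom 10: F (halogen, monovalent) → 0 H
  atom 11: C, bond orders sum to 2 (valence 4) → 2 H
  atom 12: C, bond orders sum to 3 (valence 4) → 1 H
  atom 13: C, bond orders sum to 3 (valence 4) → 1 H
  atom 14: C, bond orders sum to 3 (valence 4) → 1 H
  atom 15: O, bond orders sum to 2 (valence 2) → 0 H
  atom 16: C, bond orders sum to 4 (valence 4) → 0 H
  atom 17: N, bond orders sum to 1 (valence 3) → 2 H
  atom 18: O, bond orders sum to 2 (valence 2) → 0 H
Totals → C:11, H:15, F:4, N:1, O:2.

C11H15F4NO2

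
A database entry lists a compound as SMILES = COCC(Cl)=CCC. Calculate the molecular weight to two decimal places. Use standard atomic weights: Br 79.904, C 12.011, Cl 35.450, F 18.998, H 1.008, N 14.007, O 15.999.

134.60 g/mol

First, the molecular formula is C6H11ClO (counting implicit H from valence).
  C: 6 × 12.011 = 72.066
  Cl: 1 × 35.450 = 35.450
  H: 11 × 1.008 = 11.088
  O: 1 × 15.999 = 15.999
Sum: 6×12.011 + 1×35.450 + 11×1.008 + 1×15.999 = 134.603 → 134.60 g/mol.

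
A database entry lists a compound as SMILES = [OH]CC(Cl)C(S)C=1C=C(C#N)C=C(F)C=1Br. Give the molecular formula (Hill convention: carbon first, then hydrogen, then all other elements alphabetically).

C10H8BrClFNOS

Walk through each heavy atom and fill implicit hydrogens from standard valence (C 4, N 3, O 2, S 2, halogen 1):
  atom 1: O with explicit H count 1
  atom 2: C, bond orders sum to 2 (valence 4) → 2 H
  atom 3: C, bond orders sum to 3 (valence 4) → 1 H
  atom 4: Cl (halogen, monovalent) → 0 H
  atom 5: C, bond orders sum to 3 (valence 4) → 1 H
  atom 6: S, bond orders sum to 1 (valence 2) → 1 H
  atom 7: C, bond orders sum to 4 (valence 4) → 0 H
  atom 8: C, bond orders sum to 3 (valence 4) → 1 H
  atom 9: C, bond orders sum to 4 (valence 4) → 0 H
  atom 10: C, bond orders sum to 4 (valence 4) → 0 H
  atom 11: N, bond orders sum to 3 (valence 3) → 0 H
  atom 12: C, bond orders sum to 3 (valence 4) → 1 H
  atom 13: C, bond orders sum to 4 (valence 4) → 0 H
  atom 14: F (halogen, monovalent) → 0 H
  atom 15: C, bond orders sum to 4 (valence 4) → 0 H
  atom 16: Br (halogen, monovalent) → 0 H
Totals → C:10, H:8, Br:1, Cl:1, F:1, N:1, O:1, S:1.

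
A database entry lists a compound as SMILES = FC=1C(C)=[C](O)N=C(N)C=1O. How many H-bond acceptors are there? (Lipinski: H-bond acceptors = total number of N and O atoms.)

4

N atoms: 2; O atoms: 2.
Lipinski HBA = 2 + 2 = 4.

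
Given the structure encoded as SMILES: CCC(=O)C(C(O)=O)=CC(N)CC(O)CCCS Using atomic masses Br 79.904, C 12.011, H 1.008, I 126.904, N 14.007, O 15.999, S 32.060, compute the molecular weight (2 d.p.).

First, the molecular formula is C12H21NO4S (counting implicit H from valence).
  C: 12 × 12.011 = 144.132
  H: 21 × 1.008 = 21.168
  N: 1 × 14.007 = 14.007
  O: 4 × 15.999 = 63.996
  S: 1 × 32.060 = 32.060
Sum: 12×12.011 + 21×1.008 + 1×14.007 + 4×15.999 + 1×32.060 = 275.363 → 275.36 g/mol.

275.36 g/mol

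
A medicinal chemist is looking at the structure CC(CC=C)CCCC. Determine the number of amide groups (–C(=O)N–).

Scan the SMILES for the amide motif — none present.
Groups that are present: 1 alkene.

0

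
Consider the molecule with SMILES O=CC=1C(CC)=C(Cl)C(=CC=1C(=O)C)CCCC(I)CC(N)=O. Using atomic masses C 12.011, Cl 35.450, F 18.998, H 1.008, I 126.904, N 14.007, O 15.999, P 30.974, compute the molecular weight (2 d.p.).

449.71 g/mol

First, the molecular formula is C17H21ClINO3 (counting implicit H from valence).
  C: 17 × 12.011 = 204.187
  Cl: 1 × 35.450 = 35.450
  H: 21 × 1.008 = 21.168
  I: 1 × 126.904 = 126.904
  N: 1 × 14.007 = 14.007
  O: 3 × 15.999 = 47.997
Sum: 17×12.011 + 1×35.450 + 21×1.008 + 1×126.904 + 1×14.007 + 3×15.999 = 449.713 → 449.71 g/mol.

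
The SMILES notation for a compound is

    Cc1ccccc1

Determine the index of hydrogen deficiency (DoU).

Molecular formula: C7H8.
DoU = (2C + 2 + N − H − X) / 2, where X is the halogen count and O/S are ignored.
    = (2·7 + 2 + 0 − 8 − 0) / 2 = 8 / 2 = 4.

4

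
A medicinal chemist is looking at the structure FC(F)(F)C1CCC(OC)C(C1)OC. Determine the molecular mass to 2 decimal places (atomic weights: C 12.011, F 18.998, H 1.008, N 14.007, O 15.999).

212.21 g/mol

First, the molecular formula is C9H15F3O2 (counting implicit H from valence).
  C: 9 × 12.011 = 108.099
  F: 3 × 18.998 = 56.994
  H: 15 × 1.008 = 15.120
  O: 2 × 15.999 = 31.998
Sum: 9×12.011 + 3×18.998 + 15×1.008 + 2×15.999 = 212.211 → 212.21 g/mol.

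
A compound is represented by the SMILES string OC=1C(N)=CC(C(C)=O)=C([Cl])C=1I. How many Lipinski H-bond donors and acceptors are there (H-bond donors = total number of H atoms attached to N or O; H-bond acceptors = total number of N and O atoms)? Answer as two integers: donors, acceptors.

3, 3

Donors: find every N or O and count the H atoms it carries.
  atom 1 (O): bond orders sum to 1 → 1 H
  atom 4 (N): bond orders sum to 1 → 2 H
  atom 9 (O): bond orders sum to 2 → 0 H
Lipinski HBD = 3.
Acceptors: N atoms = 1, O atoms = 2 → HBA = 3.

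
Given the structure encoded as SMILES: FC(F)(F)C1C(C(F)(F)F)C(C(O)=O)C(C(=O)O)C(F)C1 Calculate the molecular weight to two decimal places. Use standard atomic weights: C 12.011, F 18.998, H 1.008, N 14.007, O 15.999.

326.16 g/mol

First, the molecular formula is C10H9F7O4 (counting implicit H from valence).
  C: 10 × 12.011 = 120.110
  F: 7 × 18.998 = 132.986
  H: 9 × 1.008 = 9.072
  O: 4 × 15.999 = 63.996
Sum: 10×12.011 + 7×18.998 + 9×1.008 + 4×15.999 = 326.164 → 326.16 g/mol.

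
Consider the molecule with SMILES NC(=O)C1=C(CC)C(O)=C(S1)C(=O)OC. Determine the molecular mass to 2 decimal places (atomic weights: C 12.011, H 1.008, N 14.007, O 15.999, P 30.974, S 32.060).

229.25 g/mol

First, the molecular formula is C9H11NO4S (counting implicit H from valence).
  C: 9 × 12.011 = 108.099
  H: 11 × 1.008 = 11.088
  N: 1 × 14.007 = 14.007
  O: 4 × 15.999 = 63.996
  S: 1 × 32.060 = 32.060
Sum: 9×12.011 + 11×1.008 + 1×14.007 + 4×15.999 + 1×32.060 = 229.250 → 229.25 g/mol.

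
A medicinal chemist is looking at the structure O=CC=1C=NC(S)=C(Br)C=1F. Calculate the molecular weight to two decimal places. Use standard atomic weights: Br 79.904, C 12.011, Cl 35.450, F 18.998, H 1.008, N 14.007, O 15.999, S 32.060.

First, the molecular formula is C6H3BrFNOS (counting implicit H from valence).
  Br: 1 × 79.904 = 79.904
  C: 6 × 12.011 = 72.066
  F: 1 × 18.998 = 18.998
  H: 3 × 1.008 = 3.024
  N: 1 × 14.007 = 14.007
  O: 1 × 15.999 = 15.999
  S: 1 × 32.060 = 32.060
Sum: 1×79.904 + 6×12.011 + 1×18.998 + 3×1.008 + 1×14.007 + 1×15.999 + 1×32.060 = 236.058 → 236.06 g/mol.

236.06 g/mol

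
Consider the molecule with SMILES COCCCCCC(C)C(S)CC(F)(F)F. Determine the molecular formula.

C11H21F3OS

Walk through each heavy atom and fill implicit hydrogens from standard valence (C 4, N 3, O 2, S 2, halogen 1):
  atom 1: C, bond orders sum to 1 (valence 4) → 3 H
  atom 2: O, bond orders sum to 2 (valence 2) → 0 H
  atom 3: C, bond orders sum to 2 (valence 4) → 2 H
  atom 4: C, bond orders sum to 2 (valence 4) → 2 H
  atom 5: C, bond orders sum to 2 (valence 4) → 2 H
  atom 6: C, bond orders sum to 2 (valence 4) → 2 H
  atom 7: C, bond orders sum to 2 (valence 4) → 2 H
  atom 8: C, bond orders sum to 3 (valence 4) → 1 H
  atom 9: C, bond orders sum to 1 (valence 4) → 3 H
  atom 10: C, bond orders sum to 3 (valence 4) → 1 H
  atom 11: S, bond orders sum to 1 (valence 2) → 1 H
  atom 12: C, bond orders sum to 2 (valence 4) → 2 H
  atom 13: C, bond orders sum to 4 (valence 4) → 0 H
  atom 14: F (halogen, monovalent) → 0 H
  atom 15: F (halogen, monovalent) → 0 H
  atom 16: F (halogen, monovalent) → 0 H
Totals → C:11, H:21, F:3, O:1, S:1.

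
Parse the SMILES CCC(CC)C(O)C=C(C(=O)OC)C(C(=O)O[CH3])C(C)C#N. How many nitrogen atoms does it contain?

1

Scan the SMILES for N atoms (remember two-letter symbols like Cl and Br are single atoms).
Nitrogen count: 1.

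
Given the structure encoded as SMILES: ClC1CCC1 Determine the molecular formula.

C4H7Cl

Walk through each heavy atom and fill implicit hydrogens from standard valence (C 4, N 3, O 2, S 2, halogen 1):
  atom 1: Cl (halogen, monovalent) → 0 H
  atom 2: C, bond orders sum to 3 (valence 4) → 1 H
  atom 3: C, bond orders sum to 2 (valence 4) → 2 H
  atom 4: C, bond orders sum to 2 (valence 4) → 2 H
  atom 5: C, bond orders sum to 2 (valence 4) → 2 H
Totals → C:4, H:7, Cl:1.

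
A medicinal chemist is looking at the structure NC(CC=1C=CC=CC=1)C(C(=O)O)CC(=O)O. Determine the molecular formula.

Walk through each heavy atom and fill implicit hydrogens from standard valence (C 4, N 3, O 2, S 2, halogen 1):
  atom 1: N, bond orders sum to 1 (valence 3) → 2 H
  atom 2: C, bond orders sum to 3 (valence 4) → 1 H
  atom 3: C, bond orders sum to 2 (valence 4) → 2 H
  atom 4: C, bond orders sum to 4 (valence 4) → 0 H
  atom 5: C, bond orders sum to 3 (valence 4) → 1 H
  atom 6: C, bond orders sum to 3 (valence 4) → 1 H
  atom 7: C, bond orders sum to 3 (valence 4) → 1 H
  atom 8: C, bond orders sum to 3 (valence 4) → 1 H
  atom 9: C, bond orders sum to 3 (valence 4) → 1 H
  atom 10: C, bond orders sum to 3 (valence 4) → 1 H
  atom 11: C, bond orders sum to 4 (valence 4) → 0 H
  atom 12: O, bond orders sum to 2 (valence 2) → 0 H
  atom 13: O, bond orders sum to 1 (valence 2) → 1 H
  atom 14: C, bond orders sum to 2 (valence 4) → 2 H
  atom 15: C, bond orders sum to 4 (valence 4) → 0 H
  atom 16: O, bond orders sum to 2 (valence 2) → 0 H
  atom 17: O, bond orders sum to 1 (valence 2) → 1 H
Totals → C:12, H:15, N:1, O:4.
In Hill order: C12H15NO4.

C12H15NO4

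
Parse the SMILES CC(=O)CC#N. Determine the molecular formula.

Walk through each heavy atom and fill implicit hydrogens from standard valence (C 4, N 3, O 2, S 2, halogen 1):
  atom 1: C, bond orders sum to 1 (valence 4) → 3 H
  atom 2: C, bond orders sum to 4 (valence 4) → 0 H
  atom 3: O, bond orders sum to 2 (valence 2) → 0 H
  atom 4: C, bond orders sum to 2 (valence 4) → 2 H
  atom 5: C, bond orders sum to 4 (valence 4) → 0 H
  atom 6: N, bond orders sum to 3 (valence 3) → 0 H
Totals → C:4, H:5, N:1, O:1.
In Hill order: C4H5NO.

C4H5NO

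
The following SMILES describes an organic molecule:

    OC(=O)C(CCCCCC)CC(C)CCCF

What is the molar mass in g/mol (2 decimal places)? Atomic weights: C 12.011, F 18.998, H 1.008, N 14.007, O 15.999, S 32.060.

First, the molecular formula is C14H27FO2 (counting implicit H from valence).
  C: 14 × 12.011 = 168.154
  F: 1 × 18.998 = 18.998
  H: 27 × 1.008 = 27.216
  O: 2 × 15.999 = 31.998
Sum: 14×12.011 + 1×18.998 + 27×1.008 + 2×15.999 = 246.366 → 246.37 g/mol.

246.37 g/mol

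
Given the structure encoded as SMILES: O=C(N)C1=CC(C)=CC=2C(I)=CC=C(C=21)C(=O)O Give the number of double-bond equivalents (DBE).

9

Molecular formula: C13H10INO3.
DoU = (2C + 2 + N − H − X) / 2, where X is the halogen count and O/S are ignored.
    = (2·13 + 2 + 1 − 10 − 1) / 2 = 18 / 2 = 9.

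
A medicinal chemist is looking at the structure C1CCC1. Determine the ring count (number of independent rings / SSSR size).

1

In SMILES, each pair of matching ring-closure digits denotes one ring-closing bond; the number of such bonds equals the number of independent rings.
Ring-closure bonds here: 1.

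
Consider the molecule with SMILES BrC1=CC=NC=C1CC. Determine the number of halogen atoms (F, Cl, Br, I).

Halogen atoms appear at heavy-atom position 1 (1×Br).
Halogen count: 1.

1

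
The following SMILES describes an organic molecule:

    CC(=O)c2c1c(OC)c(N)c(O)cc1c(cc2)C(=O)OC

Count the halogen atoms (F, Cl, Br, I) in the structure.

Scan the SMILES for the halogen motif — none present.
Groups that are present: 1 ester, 1 ether, 1 hydroxyl, 1 ketone, 1 primary amine.

0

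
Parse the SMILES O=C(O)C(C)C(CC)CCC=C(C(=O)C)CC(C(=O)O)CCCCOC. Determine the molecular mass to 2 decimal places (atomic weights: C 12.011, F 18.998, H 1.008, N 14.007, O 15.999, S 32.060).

First, the molecular formula is C20H34O6 (counting implicit H from valence).
  C: 20 × 12.011 = 240.220
  H: 34 × 1.008 = 34.272
  O: 6 × 15.999 = 95.994
Sum: 20×12.011 + 34×1.008 + 6×15.999 = 370.486 → 370.49 g/mol.

370.49 g/mol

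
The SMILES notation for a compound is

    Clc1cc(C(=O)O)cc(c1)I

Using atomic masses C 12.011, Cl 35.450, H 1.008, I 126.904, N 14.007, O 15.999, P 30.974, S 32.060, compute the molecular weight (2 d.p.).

First, the molecular formula is C7H4ClIO2 (counting implicit H from valence).
  C: 7 × 12.011 = 84.077
  Cl: 1 × 35.450 = 35.450
  H: 4 × 1.008 = 4.032
  I: 1 × 126.904 = 126.904
  O: 2 × 15.999 = 31.998
Sum: 7×12.011 + 1×35.450 + 4×1.008 + 1×126.904 + 2×15.999 = 282.461 → 282.46 g/mol.

282.46 g/mol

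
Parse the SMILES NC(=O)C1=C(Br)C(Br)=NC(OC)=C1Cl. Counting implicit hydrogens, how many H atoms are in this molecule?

5

Walk through each heavy atom and fill implicit hydrogens from standard valence (C 4, N 3, O 2, S 2, halogen 1):
  atom 1: N, bond orders sum to 1 (valence 3) → 2 H
  atom 2: C, bond orders sum to 4 (valence 4) → 0 H
  atom 3: O, bond orders sum to 2 (valence 2) → 0 H
  atom 4: C, bond orders sum to 4 (valence 4) → 0 H
  atom 5: C, bond orders sum to 4 (valence 4) → 0 H
  atom 6: Br (halogen, monovalent) → 0 H
  atom 7: C, bond orders sum to 4 (valence 4) → 0 H
  atom 8: Br (halogen, monovalent) → 0 H
  atom 9: N, bond orders sum to 3 (valence 3) → 0 H
  atom 10: C, bond orders sum to 4 (valence 4) → 0 H
  atom 11: O, bond orders sum to 2 (valence 2) → 0 H
  atom 12: C, bond orders sum to 1 (valence 4) → 3 H
  atom 13: C, bond orders sum to 4 (valence 4) → 0 H
  atom 14: Cl (halogen, monovalent) → 0 H
Total hydrogens: 5.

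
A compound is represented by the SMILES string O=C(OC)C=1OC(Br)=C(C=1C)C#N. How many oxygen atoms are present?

Scan the SMILES for O atoms (remember two-letter symbols like Cl and Br are single atoms).
Oxygen count: 3.

3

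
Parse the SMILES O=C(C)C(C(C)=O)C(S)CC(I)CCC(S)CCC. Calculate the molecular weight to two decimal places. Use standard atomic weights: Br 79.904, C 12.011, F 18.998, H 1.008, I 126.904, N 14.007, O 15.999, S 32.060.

416.38 g/mol

First, the molecular formula is C14H25IO2S2 (counting implicit H from valence).
  C: 14 × 12.011 = 168.154
  H: 25 × 1.008 = 25.200
  I: 1 × 126.904 = 126.904
  O: 2 × 15.999 = 31.998
  S: 2 × 32.060 = 64.120
Sum: 14×12.011 + 25×1.008 + 1×126.904 + 2×15.999 + 2×32.060 = 416.376 → 416.38 g/mol.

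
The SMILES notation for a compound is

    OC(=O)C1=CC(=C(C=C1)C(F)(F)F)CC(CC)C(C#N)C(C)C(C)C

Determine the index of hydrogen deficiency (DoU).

Molecular formula: C19H24F3NO2.
DoU = (2C + 2 + N − H − X) / 2, where X is the halogen count and O/S are ignored.
    = (2·19 + 2 + 1 − 24 − 3) / 2 = 14 / 2 = 7.

7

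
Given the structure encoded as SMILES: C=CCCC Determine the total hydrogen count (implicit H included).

10

Walk through each heavy atom and fill implicit hydrogens from standard valence (C 4, N 3, O 2, S 2, halogen 1):
  atom 1: C, bond orders sum to 2 (valence 4) → 2 H
  atom 2: C, bond orders sum to 3 (valence 4) → 1 H
  atom 3: C, bond orders sum to 2 (valence 4) → 2 H
  atom 4: C, bond orders sum to 2 (valence 4) → 2 H
  atom 5: C, bond orders sum to 1 (valence 4) → 3 H
Total hydrogens: 10.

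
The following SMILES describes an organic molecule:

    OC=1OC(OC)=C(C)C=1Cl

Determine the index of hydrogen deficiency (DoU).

3

Degree of unsaturation = (number of rings) + (number of π bonds).
Ring closures in the SMILES: 1.
π bonds: 2 double bonds (each 1 DoU) → 2 DoU from unsaturation.
Total DoU = 1 + 2 = 3.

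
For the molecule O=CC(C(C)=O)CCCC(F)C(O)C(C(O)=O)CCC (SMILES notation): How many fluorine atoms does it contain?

1

Scan the SMILES for F atoms (remember two-letter symbols like Cl and Br are single atoms).
Fluorine count: 1.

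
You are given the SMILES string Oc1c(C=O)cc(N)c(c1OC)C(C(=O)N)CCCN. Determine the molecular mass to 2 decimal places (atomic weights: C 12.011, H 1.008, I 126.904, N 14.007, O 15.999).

First, the molecular formula is C13H19N3O4 (counting implicit H from valence).
  C: 13 × 12.011 = 156.143
  H: 19 × 1.008 = 19.152
  N: 3 × 14.007 = 42.021
  O: 4 × 15.999 = 63.996
Sum: 13×12.011 + 19×1.008 + 3×14.007 + 4×15.999 = 281.312 → 281.31 g/mol.

281.31 g/mol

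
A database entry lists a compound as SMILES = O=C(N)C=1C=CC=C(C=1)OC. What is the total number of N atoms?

1

Scan the SMILES for N atoms (remember two-letter symbols like Cl and Br are single atoms).
Nitrogen count: 1.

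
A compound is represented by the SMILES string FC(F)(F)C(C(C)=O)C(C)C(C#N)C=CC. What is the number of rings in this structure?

In SMILES, each pair of matching ring-closure digits denotes one ring-closing bond; the number of such bonds equals the number of independent rings.
Ring-closure bonds here: 0.

0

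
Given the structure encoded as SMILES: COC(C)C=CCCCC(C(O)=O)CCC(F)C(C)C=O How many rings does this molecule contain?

In SMILES, each pair of matching ring-closure digits denotes one ring-closing bond; the number of such bonds equals the number of independent rings.
Ring-closure bonds here: 0.

0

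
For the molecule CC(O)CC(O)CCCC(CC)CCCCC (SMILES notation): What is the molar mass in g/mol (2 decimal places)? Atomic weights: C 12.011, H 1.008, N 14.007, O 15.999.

First, the molecular formula is C15H32O2 (counting implicit H from valence).
  C: 15 × 12.011 = 180.165
  H: 32 × 1.008 = 32.256
  O: 2 × 15.999 = 31.998
Sum: 15×12.011 + 32×1.008 + 2×15.999 = 244.419 → 244.42 g/mol.

244.42 g/mol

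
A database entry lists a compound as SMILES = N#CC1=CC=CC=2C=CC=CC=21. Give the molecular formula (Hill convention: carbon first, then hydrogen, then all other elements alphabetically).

C11H7N

Walk through each heavy atom and fill implicit hydrogens from standard valence (C 4, N 3, O 2, S 2, halogen 1):
  atom 1: N, bond orders sum to 3 (valence 3) → 0 H
  atom 2: C, bond orders sum to 4 (valence 4) → 0 H
  atom 3: C, bond orders sum to 4 (valence 4) → 0 H
  atom 4: C, bond orders sum to 3 (valence 4) → 1 H
  atom 5: C, bond orders sum to 3 (valence 4) → 1 H
  atom 6: C, bond orders sum to 3 (valence 4) → 1 H
  atom 7: C, bond orders sum to 4 (valence 4) → 0 H
  atom 8: C, bond orders sum to 3 (valence 4) → 1 H
  atom 9: C, bond orders sum to 3 (valence 4) → 1 H
  atom 10: C, bond orders sum to 3 (valence 4) → 1 H
  atom 11: C, bond orders sum to 3 (valence 4) → 1 H
  atom 12: C, bond orders sum to 4 (valence 4) → 0 H
Totals → C:11, H:7, N:1.
In Hill order: C11H7N.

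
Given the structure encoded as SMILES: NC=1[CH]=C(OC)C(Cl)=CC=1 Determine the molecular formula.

C7H8ClNO

Walk through each heavy atom and fill implicit hydrogens from standard valence (C 4, N 3, O 2, S 2, halogen 1):
  atom 1: N, bond orders sum to 1 (valence 3) → 2 H
  atom 2: C, bond orders sum to 4 (valence 4) → 0 H
  atom 3: C with explicit H count 1
  atom 4: C, bond orders sum to 4 (valence 4) → 0 H
  atom 5: O, bond orders sum to 2 (valence 2) → 0 H
  atom 6: C, bond orders sum to 1 (valence 4) → 3 H
  atom 7: C, bond orders sum to 4 (valence 4) → 0 H
  atom 8: Cl (halogen, monovalent) → 0 H
  atom 9: C, bond orders sum to 3 (valence 4) → 1 H
  atom 10: C, bond orders sum to 3 (valence 4) → 1 H
Totals → C:7, H:8, Cl:1, N:1, O:1.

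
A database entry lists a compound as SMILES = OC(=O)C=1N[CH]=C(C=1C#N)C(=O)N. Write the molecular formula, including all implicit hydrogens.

Walk through each heavy atom and fill implicit hydrogens from standard valence (C 4, N 3, O 2, S 2, halogen 1):
  atom 1: O, bond orders sum to 1 (valence 2) → 1 H
  atom 2: C, bond orders sum to 4 (valence 4) → 0 H
  atom 3: O, bond orders sum to 2 (valence 2) → 0 H
  atom 4: C, bond orders sum to 4 (valence 4) → 0 H
  atom 5: N, bond orders sum to 2 (valence 3) → 1 H
  atom 6: C with explicit H count 1
  atom 7: C, bond orders sum to 4 (valence 4) → 0 H
  atom 8: C, bond orders sum to 4 (valence 4) → 0 H
  atom 9: C, bond orders sum to 4 (valence 4) → 0 H
  atom 10: N, bond orders sum to 3 (valence 3) → 0 H
  atom 11: C, bond orders sum to 4 (valence 4) → 0 H
  atom 12: O, bond orders sum to 2 (valence 2) → 0 H
  atom 13: N, bond orders sum to 1 (valence 3) → 2 H
Totals → C:7, H:5, N:3, O:3.
In Hill order: C7H5N3O3.

C7H5N3O3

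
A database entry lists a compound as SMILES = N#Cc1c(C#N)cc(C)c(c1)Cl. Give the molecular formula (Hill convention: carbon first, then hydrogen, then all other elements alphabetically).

Walk through each heavy atom and fill implicit hydrogens from standard valence (C 4, N 3, O 2, S 2, halogen 1); for lowercase aromatic atoms, an aromatic c carries 1 H when it has two neighbours and 0 H with three, and aromatic n carries 0 H:
  atom 1: N, bond orders sum to 3 (valence 3) → 0 H
  atom 2: C, bond orders sum to 4 (valence 4) → 0 H
  atom 3: aromatic c, 3 neighbours → 0 H
  atom 4: aromatic c, 3 neighbours → 0 H
  atom 5: C, bond orders sum to 4 (valence 4) → 0 H
  atom 6: N, bond orders sum to 3 (valence 3) → 0 H
  atom 7: aromatic c, 2 neighbours → 1 H
  atom 8: aromatic c, 3 neighbours → 0 H
  atom 9: C, bond orders sum to 1 (valence 4) → 3 H
  atom 10: aromatic c, 3 neighbours → 0 H
  atom 11: aromatic c, 2 neighbours → 1 H
  atom 12: Cl (halogen, monovalent) → 0 H
Totals → C:9, H:5, Cl:1, N:2.
In Hill order: C9H5ClN2.

C9H5ClN2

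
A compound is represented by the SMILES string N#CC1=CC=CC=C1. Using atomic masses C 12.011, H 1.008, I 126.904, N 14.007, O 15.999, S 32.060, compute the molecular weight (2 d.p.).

First, the molecular formula is C7H5N (counting implicit H from valence).
  C: 7 × 12.011 = 84.077
  H: 5 × 1.008 = 5.040
  N: 1 × 14.007 = 14.007
Sum: 7×12.011 + 5×1.008 + 1×14.007 = 103.124 → 103.12 g/mol.

103.12 g/mol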